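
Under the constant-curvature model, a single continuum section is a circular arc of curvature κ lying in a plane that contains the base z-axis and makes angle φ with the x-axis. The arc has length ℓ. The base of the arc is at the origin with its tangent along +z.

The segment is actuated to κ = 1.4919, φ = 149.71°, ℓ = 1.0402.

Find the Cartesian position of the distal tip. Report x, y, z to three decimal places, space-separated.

θ = κ·ℓ = 1.4919 × 1.0402 = 1.55187 rad
ρ = (1 − cos θ)/κ = (1 − 0.01892)/1.4919 = 0.65760
z = sin θ / κ = 0.99982/1.4919 = 0.67017
x = ρ cos φ = 0.65760 × cos(149.71°) = -0.56783
y = ρ sin φ = 0.65760 × sin(149.71°) = 0.33168

-0.568 0.332 0.670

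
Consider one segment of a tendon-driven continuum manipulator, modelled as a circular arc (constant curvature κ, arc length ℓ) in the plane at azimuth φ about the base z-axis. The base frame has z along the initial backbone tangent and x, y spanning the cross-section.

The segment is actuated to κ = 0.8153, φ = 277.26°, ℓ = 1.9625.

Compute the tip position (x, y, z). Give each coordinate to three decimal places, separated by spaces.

θ = κ·ℓ = 0.8153 × 1.9625 = 1.60003 rad
ρ = (1 − cos θ)/κ = (1 − -0.02923)/0.8153 = 1.26239
z = sin θ / κ = 0.99957/0.8153 = 1.22602
x = ρ cos φ = 1.26239 × cos(277.26°) = 0.15953
y = ρ sin φ = 1.26239 × sin(277.26°) = -1.25227

0.160 -1.252 1.226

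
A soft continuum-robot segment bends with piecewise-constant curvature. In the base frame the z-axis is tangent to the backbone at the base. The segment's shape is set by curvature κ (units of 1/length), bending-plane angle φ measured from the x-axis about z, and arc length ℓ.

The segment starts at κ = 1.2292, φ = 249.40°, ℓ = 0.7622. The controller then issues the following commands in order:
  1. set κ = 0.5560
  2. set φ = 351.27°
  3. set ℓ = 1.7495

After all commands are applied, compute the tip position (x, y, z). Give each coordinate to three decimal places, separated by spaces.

0.777 -0.119 1.486

initial: κ=1.2292, φ=249.40°, ℓ=0.7622
cmd 1: set κ=0.5560 → (κ,φ,ℓ)=(0.5560,249.40°,0.7622) → tip=(-0.0560,-0.1489,0.7396)
cmd 2: set φ=351.27° → (κ,φ,ℓ)=(0.5560,351.27°,0.7622) → tip=(0.1573,-0.0241,0.7396)
cmd 3: set ℓ=1.7495 → (κ,φ,ℓ)=(0.5560,351.27°,1.7495) → tip=(0.7768,-0.1193,1.4864)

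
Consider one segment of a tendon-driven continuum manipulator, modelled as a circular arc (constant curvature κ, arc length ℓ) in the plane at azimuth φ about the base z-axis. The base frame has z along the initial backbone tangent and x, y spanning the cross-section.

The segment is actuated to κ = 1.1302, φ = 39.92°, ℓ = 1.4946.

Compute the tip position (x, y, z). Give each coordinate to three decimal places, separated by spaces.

0.759 0.635 0.879

θ = κ·ℓ = 1.1302 × 1.4946 = 1.68920 rad
ρ = (1 − cos θ)/κ = (1 − -0.11812)/1.1302 = 0.98932
z = sin θ / κ = 0.99300/1.1302 = 0.87860
x = ρ cos φ = 0.98932 × cos(39.92°) = 0.75875
y = ρ sin φ = 0.98932 × sin(39.92°) = 0.63486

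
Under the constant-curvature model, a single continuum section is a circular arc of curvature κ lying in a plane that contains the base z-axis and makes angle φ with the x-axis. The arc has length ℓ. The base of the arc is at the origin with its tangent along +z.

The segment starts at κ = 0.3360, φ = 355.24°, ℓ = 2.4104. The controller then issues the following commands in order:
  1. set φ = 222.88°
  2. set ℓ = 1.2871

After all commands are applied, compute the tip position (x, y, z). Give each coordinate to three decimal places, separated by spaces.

-0.201 -0.186 1.247

initial: κ=0.3360, φ=355.24°, ℓ=2.4104
cmd 1: set φ=222.88° → (κ,φ,ℓ)=(0.3360,222.88°,2.4104) → tip=(-0.6770,-0.6287,2.1554)
cmd 2: set ℓ=1.2871 → (κ,φ,ℓ)=(0.3360,222.88°,1.2871) → tip=(-0.2008,-0.1864,1.2474)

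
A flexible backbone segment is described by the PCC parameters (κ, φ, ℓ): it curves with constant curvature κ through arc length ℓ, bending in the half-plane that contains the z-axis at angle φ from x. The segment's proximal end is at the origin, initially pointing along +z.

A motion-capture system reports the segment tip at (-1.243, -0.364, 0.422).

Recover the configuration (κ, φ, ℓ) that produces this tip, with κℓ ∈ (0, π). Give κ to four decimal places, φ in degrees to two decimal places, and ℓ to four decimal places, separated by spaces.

ρ = √(x²+y²) = √(-1.243² + -0.364²) = 1.29520
φ = atan2(y, x) mod 360° = atan2(-0.364, -1.243) = 196.3221°
|p|² = ρ² + z² = 1.29520² + 0.422² = 1.85563
κ = 2ρ / |p|² = 2×1.29520 / 1.85563 = 1.39597
θ = 2·atan2(ρ, z) = 2·atan2(1.29520, 0.422) = 2.51165 rad
ℓ = θ/κ = 2.51165/1.39597 = 1.79921

1.3960 196.32 1.7992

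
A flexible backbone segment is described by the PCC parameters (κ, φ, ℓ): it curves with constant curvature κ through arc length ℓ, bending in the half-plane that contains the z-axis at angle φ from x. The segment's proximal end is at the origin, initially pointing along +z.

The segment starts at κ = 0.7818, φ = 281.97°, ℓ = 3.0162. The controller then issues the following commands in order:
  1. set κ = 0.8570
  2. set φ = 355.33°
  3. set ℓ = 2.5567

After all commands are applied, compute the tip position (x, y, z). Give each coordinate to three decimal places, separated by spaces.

1.839 -0.150 0.949

initial: κ=0.7818, φ=281.97°, ℓ=3.0162
cmd 1: set κ=0.8570 → (κ,φ,ℓ)=(0.8570,281.97°,3.0162) → tip=(0.4475,-2.1106,0.6166)
cmd 2: set φ=355.33° → (κ,φ,ℓ)=(0.8570,355.33°,3.0162) → tip=(2.1504,-0.1757,0.6166)
cmd 3: set ℓ=2.5567 → (κ,φ,ℓ)=(0.8570,355.33°,2.5567) → tip=(1.8390,-0.1502,0.9495)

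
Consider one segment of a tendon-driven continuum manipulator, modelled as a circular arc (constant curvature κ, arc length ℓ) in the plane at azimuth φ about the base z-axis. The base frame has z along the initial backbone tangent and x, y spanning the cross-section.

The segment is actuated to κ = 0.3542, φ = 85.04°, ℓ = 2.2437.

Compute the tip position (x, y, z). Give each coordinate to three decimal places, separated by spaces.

θ = κ·ℓ = 0.3542 × 2.2437 = 0.79472 rad
ρ = (1 − cos θ)/κ = (1 − 0.70049)/0.3542 = 0.84561
z = sin θ / κ = 0.71367/0.3542 = 2.01487
x = ρ cos φ = 0.84561 × cos(85.04°) = 0.07311
y = ρ sin φ = 0.84561 × sin(85.04°) = 0.84244

0.073 0.842 2.015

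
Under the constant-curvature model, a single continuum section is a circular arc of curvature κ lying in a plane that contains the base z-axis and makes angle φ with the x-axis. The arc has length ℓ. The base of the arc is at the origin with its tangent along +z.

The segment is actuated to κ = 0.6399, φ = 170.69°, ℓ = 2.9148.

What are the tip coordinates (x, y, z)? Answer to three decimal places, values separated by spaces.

-1.990 0.326 1.496

θ = κ·ℓ = 0.6399 × 2.9148 = 1.86518 rad
ρ = (1 − cos θ)/κ = (1 − -0.29015)/0.6399 = 2.01618
z = sin θ / κ = 0.95698/0.6399 = 1.49552
x = ρ cos φ = 2.01618 × cos(170.69°) = -1.98962
y = ρ sin φ = 2.01618 × sin(170.69°) = 0.32617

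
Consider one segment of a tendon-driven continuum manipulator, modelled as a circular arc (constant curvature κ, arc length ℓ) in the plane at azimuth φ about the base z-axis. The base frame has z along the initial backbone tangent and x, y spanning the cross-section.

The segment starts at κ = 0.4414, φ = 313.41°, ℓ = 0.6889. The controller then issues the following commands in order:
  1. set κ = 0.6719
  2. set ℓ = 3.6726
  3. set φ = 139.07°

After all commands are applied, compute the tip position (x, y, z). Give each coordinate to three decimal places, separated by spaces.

initial: κ=0.4414, φ=313.41°, ℓ=0.6889
cmd 1: set κ=0.6719 → (κ,φ,ℓ)=(0.6719,313.41°,0.6889) → tip=(0.1076,-0.1138,0.6646)
cmd 2: set ℓ=3.6726 → (κ,φ,ℓ)=(0.6719,313.41°,3.6726) → tip=(1.8219,-1.9260,0.9289)
cmd 3: set φ=139.07° → (κ,φ,ℓ)=(0.6719,139.07°,3.6726) → tip=(-2.0030,1.7369,0.9289)

-2.003 1.737 0.929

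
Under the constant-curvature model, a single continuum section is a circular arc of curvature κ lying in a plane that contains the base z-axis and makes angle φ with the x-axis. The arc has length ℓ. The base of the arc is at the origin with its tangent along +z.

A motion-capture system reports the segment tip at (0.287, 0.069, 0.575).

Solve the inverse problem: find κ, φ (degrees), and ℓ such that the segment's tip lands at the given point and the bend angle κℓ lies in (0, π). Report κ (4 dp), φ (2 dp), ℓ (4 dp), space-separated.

1.4132 13.52 0.6712

ρ = √(x²+y²) = √(0.287² + 0.069²) = 0.29518
φ = atan2(y, x) mod 360° = atan2(0.069, 0.287) = 13.5184°
|p|² = ρ² + z² = 0.29518² + 0.575² = 0.41775
κ = 2ρ / |p|² = 2×0.29518 / 0.41775 = 1.41316
θ = 2·atan2(ρ, z) = 2·atan2(0.29518, 0.575) = 0.94855 rad
ℓ = θ/κ = 0.94855/1.41316 = 0.67122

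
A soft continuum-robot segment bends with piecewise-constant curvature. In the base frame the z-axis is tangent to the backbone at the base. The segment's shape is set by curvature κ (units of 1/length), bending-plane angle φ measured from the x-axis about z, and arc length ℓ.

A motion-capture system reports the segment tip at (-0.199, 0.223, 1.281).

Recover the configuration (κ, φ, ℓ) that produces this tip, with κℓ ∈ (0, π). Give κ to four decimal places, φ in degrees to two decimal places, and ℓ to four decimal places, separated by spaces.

ρ = √(x²+y²) = √(-0.199² + 0.223²) = 0.29888
φ = atan2(y, x) mod 360° = atan2(0.223, -0.199) = 131.7450°
|p|² = ρ² + z² = 0.29888² + 1.281² = 1.73029
κ = 2ρ / |p|² = 2×0.29888 / 1.73029 = 0.34547
θ = 2·atan2(ρ, z) = 2·atan2(0.29888, 1.281) = 0.45844 rad
ℓ = θ/κ = 0.45844/0.34547 = 1.32700

0.3455 131.74 1.3270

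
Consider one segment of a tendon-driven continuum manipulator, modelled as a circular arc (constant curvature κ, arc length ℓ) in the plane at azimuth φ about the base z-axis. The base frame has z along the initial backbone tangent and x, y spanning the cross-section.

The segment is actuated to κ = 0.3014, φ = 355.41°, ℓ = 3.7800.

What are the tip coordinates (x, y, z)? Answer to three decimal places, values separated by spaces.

1.924 -0.154 3.014

θ = κ·ℓ = 0.3014 × 3.7800 = 1.13929 rad
ρ = (1 − cos θ)/κ = (1 − 0.41824)/0.3014 = 1.93020
z = sin θ / κ = 0.90834/0.3014 = 3.01373
x = ρ cos φ = 1.93020 × cos(355.41°) = 1.92401
y = ρ sin φ = 1.93020 × sin(355.41°) = -0.15446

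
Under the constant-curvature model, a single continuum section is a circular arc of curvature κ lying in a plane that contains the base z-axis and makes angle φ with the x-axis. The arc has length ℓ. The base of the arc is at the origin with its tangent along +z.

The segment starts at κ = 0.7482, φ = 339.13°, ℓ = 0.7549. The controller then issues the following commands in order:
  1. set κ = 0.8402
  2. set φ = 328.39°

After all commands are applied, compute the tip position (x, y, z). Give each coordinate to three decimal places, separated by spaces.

0.197 -0.121 0.705

initial: κ=0.7482, φ=339.13°, ℓ=0.7549
cmd 1: set κ=0.8402 → (κ,φ,ℓ)=(0.8402,339.13°,0.7549) → tip=(0.2163,-0.0825,0.7053)
cmd 2: set φ=328.39° → (κ,φ,ℓ)=(0.8402,328.39°,0.7549) → tip=(0.1971,-0.1213,0.7053)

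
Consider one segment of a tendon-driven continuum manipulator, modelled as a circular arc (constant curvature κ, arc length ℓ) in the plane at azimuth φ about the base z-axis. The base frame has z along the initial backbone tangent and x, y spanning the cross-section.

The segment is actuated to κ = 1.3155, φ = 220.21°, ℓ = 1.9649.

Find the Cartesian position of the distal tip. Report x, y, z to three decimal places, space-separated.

-1.073 -0.907 0.402

θ = κ·ℓ = 1.3155 × 1.9649 = 2.58483 rad
ρ = (1 − cos θ)/κ = (1 − -0.84897)/1.3155 = 1.40553
z = sin θ / κ = 0.52844/1.3155 = 0.40171
x = ρ cos φ = 1.40553 × cos(220.21°) = -1.07338
y = ρ sin φ = 1.40553 × sin(220.21°) = -0.90739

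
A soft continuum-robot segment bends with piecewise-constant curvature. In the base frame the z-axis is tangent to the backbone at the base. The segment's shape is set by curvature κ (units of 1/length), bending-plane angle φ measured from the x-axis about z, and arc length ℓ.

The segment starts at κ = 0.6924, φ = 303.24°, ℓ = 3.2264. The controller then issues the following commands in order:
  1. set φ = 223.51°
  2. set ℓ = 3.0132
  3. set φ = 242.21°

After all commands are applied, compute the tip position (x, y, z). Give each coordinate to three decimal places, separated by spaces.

initial: κ=0.6924, φ=303.24°, ℓ=3.2264
cmd 1: set φ=223.51° → (κ,φ,ℓ)=(0.6924,223.51°,3.2264) → tip=(-1.6923,-1.6065,1.1381)
cmd 2: set ℓ=3.0132 → (κ,φ,ℓ)=(0.6924,223.51°,3.0132) → tip=(-1.5639,-1.4846,1.2565)
cmd 3: set φ=242.21° → (κ,φ,ℓ)=(0.6924,242.21°,3.0132) → tip=(-1.0053,-1.9076,1.2565)

-1.005 -1.908 1.257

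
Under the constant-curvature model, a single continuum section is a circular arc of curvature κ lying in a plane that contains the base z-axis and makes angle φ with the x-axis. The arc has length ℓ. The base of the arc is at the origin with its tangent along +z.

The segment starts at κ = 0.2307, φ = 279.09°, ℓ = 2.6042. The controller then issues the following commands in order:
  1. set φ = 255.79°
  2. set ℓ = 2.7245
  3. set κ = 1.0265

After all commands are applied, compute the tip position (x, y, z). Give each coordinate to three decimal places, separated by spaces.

-0.464 -1.833 0.329

initial: κ=0.2307, φ=279.09°, ℓ=2.6042
cmd 1: set φ=255.79° → (κ,φ,ℓ)=(0.2307,255.79°,2.6042) → tip=(-0.1863,-0.7358,2.4503)
cmd 2: set ℓ=2.7245 → (κ,φ,ℓ)=(0.2307,255.79°,2.7245) → tip=(-0.2034,-0.8031,2.5486)
cmd 3: set κ=1.0265 → (κ,φ,ℓ)=(1.0265,255.79°,2.7245) → tip=(-0.4642,-1.8331,0.3294)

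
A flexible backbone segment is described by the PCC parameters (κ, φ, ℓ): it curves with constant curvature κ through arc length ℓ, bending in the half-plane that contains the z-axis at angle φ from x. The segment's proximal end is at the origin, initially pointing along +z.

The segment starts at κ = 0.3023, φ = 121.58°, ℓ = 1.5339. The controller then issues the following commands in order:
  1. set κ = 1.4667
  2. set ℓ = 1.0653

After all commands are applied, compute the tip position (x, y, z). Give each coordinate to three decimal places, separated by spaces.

initial: κ=0.3023, φ=121.58°, ℓ=1.5339
cmd 1: set κ=1.4667 → (κ,φ,ℓ)=(1.4667,121.58°,1.5339) → tip=(-0.5813,0.9456,0.5306)
cmd 2: set ℓ=1.0653 → (κ,φ,ℓ)=(1.4667,121.58°,1.0653) → tip=(-0.3541,0.5760,0.6818)

-0.354 0.576 0.682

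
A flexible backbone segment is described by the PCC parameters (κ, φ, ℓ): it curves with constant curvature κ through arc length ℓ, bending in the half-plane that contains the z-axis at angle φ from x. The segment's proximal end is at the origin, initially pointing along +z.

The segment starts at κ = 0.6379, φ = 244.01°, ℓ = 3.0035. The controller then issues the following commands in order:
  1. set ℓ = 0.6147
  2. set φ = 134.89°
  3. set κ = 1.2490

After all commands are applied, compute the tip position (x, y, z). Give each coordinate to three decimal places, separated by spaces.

-0.159 0.159 0.556

initial: κ=0.6379, φ=244.01°, ℓ=3.0035
cmd 1: set ℓ=0.6147 → (κ,φ,ℓ)=(0.6379,244.01°,0.6147) → tip=(-0.0521,-0.1069,0.5991)
cmd 2: set φ=134.89° → (κ,φ,ℓ)=(0.6379,134.89°,0.6147) → tip=(-0.0840,0.0843,0.5991)
cmd 3: set κ=1.2490 → (κ,φ,ℓ)=(1.2490,134.89°,0.6147) → tip=(-0.1585,0.1591,0.5561)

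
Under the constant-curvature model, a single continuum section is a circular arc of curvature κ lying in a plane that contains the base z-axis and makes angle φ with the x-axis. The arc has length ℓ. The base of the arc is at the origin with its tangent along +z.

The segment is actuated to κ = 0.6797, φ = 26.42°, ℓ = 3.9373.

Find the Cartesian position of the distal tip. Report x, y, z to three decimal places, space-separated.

θ = κ·ℓ = 0.6797 × 3.9373 = 2.67618 rad
ρ = (1 − cos θ)/κ = (1 − -0.89364)/0.6797 = 2.78599
z = sin θ / κ = 0.44879/0.6797 = 0.66028
x = ρ cos φ = 2.78599 × cos(26.42°) = 2.49501
y = ρ sin φ = 2.78599 × sin(26.42°) = 1.23962

2.495 1.240 0.660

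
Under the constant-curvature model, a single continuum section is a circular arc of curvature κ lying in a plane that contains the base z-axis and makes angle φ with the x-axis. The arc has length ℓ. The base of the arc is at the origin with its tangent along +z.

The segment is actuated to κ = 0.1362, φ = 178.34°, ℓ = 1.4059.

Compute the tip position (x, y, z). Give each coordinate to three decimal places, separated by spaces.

-0.134 0.004 1.397

θ = κ·ℓ = 0.1362 × 1.4059 = 0.19148 rad
ρ = (1 − cos θ)/κ = (1 − 0.98172)/0.1362 = 0.13419
z = sin θ / κ = 0.19032/0.1362 = 1.39732
x = ρ cos φ = 0.13419 × cos(178.34°) = -0.13414
y = ρ sin φ = 0.13419 × sin(178.34°) = 0.00389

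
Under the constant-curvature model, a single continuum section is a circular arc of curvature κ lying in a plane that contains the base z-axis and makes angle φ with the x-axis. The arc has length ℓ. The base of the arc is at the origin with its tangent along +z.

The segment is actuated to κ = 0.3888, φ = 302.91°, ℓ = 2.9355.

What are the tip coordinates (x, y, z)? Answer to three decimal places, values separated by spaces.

0.816 -1.260 2.338

θ = κ·ℓ = 0.3888 × 2.9355 = 1.14132 rad
ρ = (1 − cos θ)/κ = (1 − 0.41639)/0.3888 = 1.50105
z = sin θ / κ = 0.90918/0.3888 = 2.33844
x = ρ cos φ = 1.50105 × cos(302.91°) = 0.81555
y = ρ sin φ = 1.50105 × sin(302.91°) = -1.26017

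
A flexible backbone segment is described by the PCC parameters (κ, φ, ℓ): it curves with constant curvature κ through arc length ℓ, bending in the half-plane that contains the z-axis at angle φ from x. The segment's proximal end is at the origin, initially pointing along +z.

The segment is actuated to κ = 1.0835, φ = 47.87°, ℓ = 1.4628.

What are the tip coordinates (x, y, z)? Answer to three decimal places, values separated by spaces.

0.628 0.694 0.923

θ = κ·ℓ = 1.0835 × 1.4628 = 1.58494 rad
ρ = (1 − cos θ)/κ = (1 − -0.01415)/1.0835 = 0.93599
z = sin θ / κ = 0.99990/1.0835 = 0.92284
x = ρ cos φ = 0.93599 × cos(47.87°) = 0.62788
y = ρ sin φ = 0.93599 × sin(47.87°) = 0.69415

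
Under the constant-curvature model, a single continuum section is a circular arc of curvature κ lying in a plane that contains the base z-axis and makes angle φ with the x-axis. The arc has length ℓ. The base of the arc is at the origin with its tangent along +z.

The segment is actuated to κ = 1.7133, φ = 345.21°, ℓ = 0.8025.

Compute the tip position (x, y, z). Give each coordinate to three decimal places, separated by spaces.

θ = κ·ℓ = 1.7133 × 0.8025 = 1.37492 rad
ρ = (1 − cos θ)/κ = (1 − 0.19462)/1.7133 = 0.47007
z = sin θ / κ = 0.98088/1.7133 = 0.57251
x = ρ cos φ = 0.47007 × cos(345.21°) = 0.45450
y = ρ sin φ = 0.47007 × sin(345.21°) = -0.12000

0.454 -0.120 0.573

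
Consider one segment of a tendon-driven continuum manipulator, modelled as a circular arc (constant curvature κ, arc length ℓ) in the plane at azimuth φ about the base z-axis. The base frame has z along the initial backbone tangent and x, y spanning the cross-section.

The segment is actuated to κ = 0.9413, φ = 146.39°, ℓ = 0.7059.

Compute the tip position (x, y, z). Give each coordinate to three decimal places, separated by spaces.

θ = κ·ℓ = 0.9413 × 0.7059 = 0.66446 rad
ρ = (1 − cos θ)/κ = (1 − 0.78725)/0.9413 = 0.22602
z = sin θ / κ = 0.61664/0.9413 = 0.65509
x = ρ cos φ = 0.22602 × cos(146.39°) = -0.18823
y = ρ sin φ = 0.22602 × sin(146.39°) = 0.12511

-0.188 0.125 0.655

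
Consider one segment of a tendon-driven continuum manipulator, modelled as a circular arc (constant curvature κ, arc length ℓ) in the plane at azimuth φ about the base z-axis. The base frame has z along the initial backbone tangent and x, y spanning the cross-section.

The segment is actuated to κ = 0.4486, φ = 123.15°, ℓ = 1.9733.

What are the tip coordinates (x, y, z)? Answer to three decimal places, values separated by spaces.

θ = κ·ℓ = 0.4486 × 1.9733 = 0.88522 rad
ρ = (1 − cos θ)/κ = (1 − 0.63312)/0.4486 = 0.81784
z = sin θ / κ = 0.77406/0.4486 = 1.72549
x = ρ cos φ = 0.81784 × cos(123.15°) = -0.44722
y = ρ sin φ = 0.81784 × sin(123.15°) = 0.68473

-0.447 0.685 1.725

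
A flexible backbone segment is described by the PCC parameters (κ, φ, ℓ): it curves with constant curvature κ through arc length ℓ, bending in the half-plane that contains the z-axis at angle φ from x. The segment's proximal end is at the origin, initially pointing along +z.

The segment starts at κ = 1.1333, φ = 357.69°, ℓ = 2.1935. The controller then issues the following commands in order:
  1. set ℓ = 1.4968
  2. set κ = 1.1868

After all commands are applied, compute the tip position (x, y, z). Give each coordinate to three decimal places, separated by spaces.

1.014 -0.041 0.825

initial: κ=1.1333, φ=357.69°, ℓ=2.1935
cmd 1: set ℓ=1.4968 → (κ,φ,ℓ)=(1.1333,357.69°,1.4968) → tip=(0.9920,-0.0400,0.8754)
cmd 2: set κ=1.1868 → (κ,φ,ℓ)=(1.1868,357.69°,1.4968) → tip=(1.0138,-0.0409,0.8249)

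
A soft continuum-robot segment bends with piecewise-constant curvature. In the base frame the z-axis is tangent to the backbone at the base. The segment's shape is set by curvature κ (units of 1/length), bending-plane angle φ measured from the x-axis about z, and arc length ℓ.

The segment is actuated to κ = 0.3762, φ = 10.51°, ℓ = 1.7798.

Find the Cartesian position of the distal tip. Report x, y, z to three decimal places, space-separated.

θ = κ·ℓ = 0.3762 × 1.7798 = 0.66956 rad
ρ = (1 − cos θ)/κ = (1 − 0.78409)/0.3762 = 0.57391
z = sin θ / κ = 0.62064/0.3762 = 1.64977
x = ρ cos φ = 0.57391 × cos(10.51°) = 0.56428
y = ρ sin φ = 0.57391 × sin(10.51°) = 0.10469

0.564 0.105 1.650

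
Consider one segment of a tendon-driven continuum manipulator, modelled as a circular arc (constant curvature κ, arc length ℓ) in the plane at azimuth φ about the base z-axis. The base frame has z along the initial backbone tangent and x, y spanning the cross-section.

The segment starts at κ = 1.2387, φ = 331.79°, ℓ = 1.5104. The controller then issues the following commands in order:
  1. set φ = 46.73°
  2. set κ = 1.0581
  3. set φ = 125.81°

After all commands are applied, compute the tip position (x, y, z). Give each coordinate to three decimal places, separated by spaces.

initial: κ=1.2387, φ=331.79°, ℓ=1.5104
cmd 1: set φ=46.73° → (κ,φ,ℓ)=(1.2387,46.73°,1.5104) → tip=(0.7170,0.7616,0.7712)
cmd 2: set κ=1.0581 → (κ,φ,ℓ)=(1.0581,46.73°,1.5104) → tip=(0.6655,0.7070,0.9447)
cmd 3: set φ=125.81° → (κ,φ,ℓ)=(1.0581,125.81°,1.5104) → tip=(-0.5681,0.7874,0.9447)

-0.568 0.787 0.945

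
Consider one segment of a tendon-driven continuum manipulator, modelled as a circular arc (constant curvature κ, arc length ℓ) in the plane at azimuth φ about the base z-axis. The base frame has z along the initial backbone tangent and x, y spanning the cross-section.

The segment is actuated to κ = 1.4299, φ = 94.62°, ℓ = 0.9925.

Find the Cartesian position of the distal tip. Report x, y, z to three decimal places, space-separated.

-0.048 0.592 0.691

θ = κ·ℓ = 1.4299 × 0.9925 = 1.41918 rad
ρ = (1 − cos θ)/κ = (1 − 0.15104)/1.4299 = 0.59372
z = sin θ / κ = 0.98853/1.4299 = 0.69133
x = ρ cos φ = 0.59372 × cos(94.62°) = -0.04782
y = ρ sin φ = 0.59372 × sin(94.62°) = 0.59179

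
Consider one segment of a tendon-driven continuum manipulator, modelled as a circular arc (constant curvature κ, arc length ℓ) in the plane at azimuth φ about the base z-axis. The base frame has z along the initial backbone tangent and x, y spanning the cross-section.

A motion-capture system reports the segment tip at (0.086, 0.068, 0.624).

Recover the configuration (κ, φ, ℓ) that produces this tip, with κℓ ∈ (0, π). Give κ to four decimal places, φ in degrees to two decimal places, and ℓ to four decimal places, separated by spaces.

ρ = √(x²+y²) = √(0.086² + 0.068²) = 0.10964
φ = atan2(y, x) mod 360° = atan2(0.068, 0.086) = 38.3333°
|p|² = ρ² + z² = 0.10964² + 0.624² = 0.40140
κ = 2ρ / |p|² = 2×0.10964 / 0.40140 = 0.54627
θ = 2·atan2(ρ, z) = 2·atan2(0.10964, 0.624) = 0.34785 rad
ℓ = θ/κ = 0.34785/0.54627 = 0.63676

0.5463 38.33 0.6368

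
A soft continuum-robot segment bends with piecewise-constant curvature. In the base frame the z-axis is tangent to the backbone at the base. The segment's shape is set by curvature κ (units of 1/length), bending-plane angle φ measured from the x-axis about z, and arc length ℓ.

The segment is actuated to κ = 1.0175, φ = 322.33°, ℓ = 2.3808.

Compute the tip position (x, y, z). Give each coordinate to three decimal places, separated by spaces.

1.363 -1.052 0.647

θ = κ·ℓ = 1.0175 × 2.3808 = 2.42246 rad
ρ = (1 − cos θ)/κ = (1 − -0.75238)/1.0175 = 1.72224
z = sin θ / κ = 0.65873/1.0175 = 0.64740
x = ρ cos φ = 1.72224 × cos(322.33°) = 1.36323
y = ρ sin φ = 1.72224 × sin(322.33°) = -1.05248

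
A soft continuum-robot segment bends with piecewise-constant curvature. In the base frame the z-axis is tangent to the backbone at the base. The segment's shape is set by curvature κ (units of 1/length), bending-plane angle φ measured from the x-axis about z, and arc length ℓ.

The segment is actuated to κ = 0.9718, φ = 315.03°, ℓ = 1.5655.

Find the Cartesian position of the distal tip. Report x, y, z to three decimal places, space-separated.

0.692 -0.691 1.028

θ = κ·ℓ = 0.9718 × 1.5655 = 1.52135 rad
ρ = (1 − cos θ)/κ = (1 − 0.04942)/0.9718 = 0.97816
z = sin θ / κ = 0.99878/0.9718 = 1.02776
x = ρ cos φ = 0.97816 × cos(315.03°) = 0.69203
y = ρ sin φ = 0.97816 × sin(315.03°) = -0.69130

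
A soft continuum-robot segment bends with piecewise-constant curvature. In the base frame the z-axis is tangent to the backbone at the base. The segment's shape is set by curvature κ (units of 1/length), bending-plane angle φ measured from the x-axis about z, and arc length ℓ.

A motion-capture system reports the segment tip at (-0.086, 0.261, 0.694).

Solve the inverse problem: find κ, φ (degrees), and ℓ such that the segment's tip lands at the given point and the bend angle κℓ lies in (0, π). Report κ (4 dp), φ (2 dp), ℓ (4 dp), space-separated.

ρ = √(x²+y²) = √(-0.086² + 0.261²) = 0.27480
φ = atan2(y, x) mod 360° = atan2(0.261, -0.086) = 108.2372°
|p|² = ρ² + z² = 0.27480² + 0.694² = 0.55715
κ = 2ρ / |p|² = 2×0.27480 / 0.55715 = 0.98646
θ = 2·atan2(ρ, z) = 2·atan2(0.27480, 0.694) = 0.75406 rad
ℓ = θ/κ = 0.75406/0.98646 = 0.76441

0.9865 108.24 0.7644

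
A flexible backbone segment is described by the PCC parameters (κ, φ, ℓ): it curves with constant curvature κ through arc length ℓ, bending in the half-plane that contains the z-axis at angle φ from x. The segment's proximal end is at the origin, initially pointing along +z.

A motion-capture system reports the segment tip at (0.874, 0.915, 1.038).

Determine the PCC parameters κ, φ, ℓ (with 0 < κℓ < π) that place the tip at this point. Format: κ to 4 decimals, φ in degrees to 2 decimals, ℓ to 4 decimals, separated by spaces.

ρ = √(x²+y²) = √(0.874² + 0.915²) = 1.26535
φ = atan2(y, x) mod 360° = atan2(0.915, 0.874) = 46.3129°
|p|² = ρ² + z² = 1.26535² + 1.038² = 2.67854
κ = 2ρ / |p|² = 2×1.26535 / 2.67854 = 0.94480
θ = 2·atan2(ρ, z) = 2·atan2(1.26535, 1.038) = 1.76756 rad
ℓ = θ/κ = 1.76756/0.94480 = 1.87083

0.9448 46.31 1.8708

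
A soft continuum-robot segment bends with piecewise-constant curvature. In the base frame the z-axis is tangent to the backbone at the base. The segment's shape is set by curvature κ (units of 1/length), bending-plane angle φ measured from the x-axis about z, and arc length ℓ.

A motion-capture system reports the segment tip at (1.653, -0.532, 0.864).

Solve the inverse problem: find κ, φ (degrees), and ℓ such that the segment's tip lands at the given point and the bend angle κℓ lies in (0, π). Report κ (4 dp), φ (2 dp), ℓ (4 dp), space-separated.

0.9232 342.16 2.4028

ρ = √(x²+y²) = √(1.653² + -0.532²) = 1.73650
φ = atan2(y, x) mod 360° = atan2(-0.532, 1.653) = 342.1598°
|p|² = ρ² + z² = 1.73650² + 0.864² = 3.76193
κ = 2ρ / |p|² = 2×1.73650 / 3.76193 = 0.92320
θ = 2·atan2(ρ, z) = 2·atan2(1.73650, 0.864) = 2.21822 rad
ℓ = θ/κ = 2.21822/0.92320 = 2.40276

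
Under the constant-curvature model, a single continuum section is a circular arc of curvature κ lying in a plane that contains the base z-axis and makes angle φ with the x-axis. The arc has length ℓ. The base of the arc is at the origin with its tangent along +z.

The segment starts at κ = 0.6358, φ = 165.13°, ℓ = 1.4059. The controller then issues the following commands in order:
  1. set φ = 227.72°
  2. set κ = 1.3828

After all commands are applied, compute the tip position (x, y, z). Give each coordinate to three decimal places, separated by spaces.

-0.664 -0.730 0.673

initial: κ=0.6358, φ=165.13°, ℓ=1.4059
cmd 1: set φ=227.72° → (κ,φ,ℓ)=(0.6358,227.72°,1.4059) → tip=(-0.3953,-0.4348,1.2260)
cmd 2: set κ=1.3828 → (κ,φ,ℓ)=(1.3828,227.72°,1.4059) → tip=(-0.6639,-0.7302,0.6734)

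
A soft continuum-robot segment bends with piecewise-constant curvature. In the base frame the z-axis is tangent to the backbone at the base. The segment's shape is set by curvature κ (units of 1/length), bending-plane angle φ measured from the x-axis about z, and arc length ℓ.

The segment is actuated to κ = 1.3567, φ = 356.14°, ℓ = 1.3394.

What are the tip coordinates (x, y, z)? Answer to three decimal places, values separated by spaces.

0.915 -0.062 0.715

θ = κ·ℓ = 1.3567 × 1.3394 = 1.81716 rad
ρ = (1 − cos θ)/κ = (1 − -0.24388)/1.3567 = 0.91684
z = sin θ / κ = 0.96980/1.3567 = 0.71483
x = ρ cos φ = 0.91684 × cos(356.14°) = 0.91476
y = ρ sin φ = 0.91684 × sin(356.14°) = -0.06172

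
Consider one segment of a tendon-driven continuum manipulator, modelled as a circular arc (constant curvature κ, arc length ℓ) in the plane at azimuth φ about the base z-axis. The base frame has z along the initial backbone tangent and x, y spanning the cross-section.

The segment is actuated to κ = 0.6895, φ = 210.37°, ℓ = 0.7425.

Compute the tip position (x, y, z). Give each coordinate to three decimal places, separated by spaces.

-0.160 -0.094 0.710

θ = κ·ℓ = 0.6895 × 0.7425 = 0.51195 rad
ρ = (1 − cos θ)/κ = (1 − 0.87179)/0.6895 = 0.18595
z = sin θ / κ = 0.48988/0.6895 = 0.71049
x = ρ cos φ = 0.18595 × cos(210.37°) = -0.16043
y = ρ sin φ = 0.18595 × sin(210.37°) = -0.09401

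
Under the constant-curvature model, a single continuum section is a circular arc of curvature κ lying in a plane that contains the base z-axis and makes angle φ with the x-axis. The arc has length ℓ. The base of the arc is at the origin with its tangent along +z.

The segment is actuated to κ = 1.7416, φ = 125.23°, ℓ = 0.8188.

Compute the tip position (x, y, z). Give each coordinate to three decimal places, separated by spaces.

θ = κ·ℓ = 1.7416 × 0.8188 = 1.42602 rad
ρ = (1 − cos θ)/κ = (1 − 0.14427)/1.7416 = 0.49135
z = sin θ / κ = 0.98954/1.7416 = 0.56818
x = ρ cos φ = 0.49135 × cos(125.23°) = -0.28344
y = ρ sin φ = 0.49135 × sin(125.23°) = 0.40135

-0.283 0.401 0.568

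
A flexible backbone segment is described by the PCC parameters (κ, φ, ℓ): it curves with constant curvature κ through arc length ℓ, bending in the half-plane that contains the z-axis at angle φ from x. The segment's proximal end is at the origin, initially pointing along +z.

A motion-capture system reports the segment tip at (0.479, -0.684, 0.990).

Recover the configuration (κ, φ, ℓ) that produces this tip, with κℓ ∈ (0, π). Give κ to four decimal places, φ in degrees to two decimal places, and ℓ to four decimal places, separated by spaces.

0.9956 305.00 1.4075

ρ = √(x²+y²) = √(0.479² + -0.684²) = 0.83504
φ = atan2(y, x) mod 360° = atan2(-0.684, 0.479) = 305.0033°
|p|² = ρ² + z² = 0.83504² + 0.990² = 1.67740
κ = 2ρ / |p|² = 2×0.83504 / 1.67740 = 0.99564
θ = 2·atan2(ρ, z) = 2·atan2(0.83504, 0.990) = 1.40139 rad
ℓ = θ/κ = 1.40139/0.99564 = 1.40753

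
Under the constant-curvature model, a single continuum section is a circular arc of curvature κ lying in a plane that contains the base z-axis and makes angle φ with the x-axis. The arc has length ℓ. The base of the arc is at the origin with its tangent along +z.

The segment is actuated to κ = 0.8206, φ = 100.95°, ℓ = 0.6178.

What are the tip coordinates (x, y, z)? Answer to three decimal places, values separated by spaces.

-0.029 0.150 0.592

θ = κ·ℓ = 0.8206 × 0.6178 = 0.50697 rad
ρ = (1 − cos θ)/κ = (1 − 0.87422)/0.8206 = 0.15328
z = sin θ / κ = 0.48553/0.8206 = 0.59167
x = ρ cos φ = 0.15328 × cos(100.95°) = -0.02912
y = ρ sin φ = 0.15328 × sin(100.95°) = 0.15049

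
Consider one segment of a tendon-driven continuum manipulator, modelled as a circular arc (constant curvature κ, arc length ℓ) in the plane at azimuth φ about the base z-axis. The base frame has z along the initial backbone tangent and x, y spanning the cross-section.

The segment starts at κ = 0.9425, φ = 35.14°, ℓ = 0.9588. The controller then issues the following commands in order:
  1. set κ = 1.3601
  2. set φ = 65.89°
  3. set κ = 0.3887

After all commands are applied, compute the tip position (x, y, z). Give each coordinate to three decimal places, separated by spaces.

0.072 0.161 0.937

initial: κ=0.9425, φ=35.14°, ℓ=0.9588
cmd 1: set κ=1.3601 → (κ,φ,ℓ)=(1.3601,35.14°,0.9588) → tip=(0.4428,0.3116,0.7092)
cmd 2: set φ=65.89° → (κ,φ,ℓ)=(1.3601,65.89°,0.9588) → tip=(0.2212,0.4942,0.7092)
cmd 3: set κ=0.3887 → (κ,φ,ℓ)=(0.3887,65.89°,0.9588) → tip=(0.0721,0.1612,0.9368)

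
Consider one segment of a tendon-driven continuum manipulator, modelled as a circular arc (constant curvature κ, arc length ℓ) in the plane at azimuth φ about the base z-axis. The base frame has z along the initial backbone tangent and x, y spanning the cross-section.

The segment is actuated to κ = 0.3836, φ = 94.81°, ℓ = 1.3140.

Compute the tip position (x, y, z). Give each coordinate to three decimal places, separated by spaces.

-0.027 0.323 1.259

θ = κ·ℓ = 0.3836 × 1.3140 = 0.50405 rad
ρ = (1 − cos θ)/κ = (1 − 0.87563)/0.3836 = 0.32421
z = sin θ / κ = 0.48298/0.3836 = 1.25906
x = ρ cos φ = 0.32421 × cos(94.81°) = -0.02719
y = ρ sin φ = 0.32421 × sin(94.81°) = 0.32307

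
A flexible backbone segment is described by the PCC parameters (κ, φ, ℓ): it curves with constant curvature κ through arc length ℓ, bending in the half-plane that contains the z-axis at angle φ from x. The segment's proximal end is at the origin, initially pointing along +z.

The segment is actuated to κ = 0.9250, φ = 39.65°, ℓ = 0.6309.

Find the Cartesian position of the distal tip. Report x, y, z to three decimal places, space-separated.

0.138 0.114 0.596

θ = κ·ℓ = 0.9250 × 0.6309 = 0.58358 rad
ρ = (1 − cos θ)/κ = (1 − 0.83449)/0.9250 = 0.17893
z = sin θ / κ = 0.55102/0.9250 = 0.59569
x = ρ cos φ = 0.17893 × cos(39.65°) = 0.13776
y = ρ sin φ = 0.17893 × sin(39.65°) = 0.11417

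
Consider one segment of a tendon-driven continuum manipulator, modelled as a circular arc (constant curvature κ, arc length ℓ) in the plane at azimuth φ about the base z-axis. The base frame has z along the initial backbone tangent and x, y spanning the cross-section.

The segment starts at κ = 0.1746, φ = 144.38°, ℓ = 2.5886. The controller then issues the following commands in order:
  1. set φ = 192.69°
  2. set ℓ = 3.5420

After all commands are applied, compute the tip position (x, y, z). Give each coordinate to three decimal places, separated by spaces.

initial: κ=0.1746, φ=144.38°, ℓ=2.5886
cmd 1: set φ=192.69° → (κ,φ,ℓ)=(0.1746,192.69°,2.5886) → tip=(-0.5610,-0.1263,2.5014)
cmd 2: set ℓ=3.5420 → (κ,φ,ℓ)=(0.1746,192.69°,3.5420) → tip=(-1.0349,-0.2330,3.3205)

-1.035 -0.233 3.320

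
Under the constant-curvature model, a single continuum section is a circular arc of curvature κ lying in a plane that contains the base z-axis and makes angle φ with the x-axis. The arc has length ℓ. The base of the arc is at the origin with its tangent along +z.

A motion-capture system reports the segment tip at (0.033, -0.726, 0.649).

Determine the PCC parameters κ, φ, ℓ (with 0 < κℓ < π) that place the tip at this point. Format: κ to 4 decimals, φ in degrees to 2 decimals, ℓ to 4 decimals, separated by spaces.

1.5310 272.60 1.0997

ρ = √(x²+y²) = √(0.033² + -0.726²) = 0.72675
φ = atan2(y, x) mod 360° = atan2(-0.726, 0.033) = 272.6026°
|p|² = ρ² + z² = 0.72675² + 0.649² = 0.94937
κ = 2ρ / |p|² = 2×0.72675 / 0.94937 = 1.53102
θ = 2·atan2(ρ, z) = 2·atan2(0.72675, 0.649) = 1.68370 rad
ℓ = θ/κ = 1.68370/1.53102 = 1.09973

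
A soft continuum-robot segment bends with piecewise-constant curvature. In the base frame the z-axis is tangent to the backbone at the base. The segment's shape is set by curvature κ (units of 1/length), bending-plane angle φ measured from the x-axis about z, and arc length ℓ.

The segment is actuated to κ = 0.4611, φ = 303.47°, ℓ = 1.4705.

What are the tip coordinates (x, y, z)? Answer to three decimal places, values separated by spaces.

0.265 -0.400 1.360

θ = κ·ℓ = 0.4611 × 1.4705 = 0.67805 rad
ρ = (1 − cos θ)/κ = (1 − 0.77880)/0.4611 = 0.47972
z = sin θ / κ = 0.62727/0.4611 = 1.36039
x = ρ cos φ = 0.47972 × cos(303.47°) = 0.26457
y = ρ sin φ = 0.47972 × sin(303.47°) = -0.40017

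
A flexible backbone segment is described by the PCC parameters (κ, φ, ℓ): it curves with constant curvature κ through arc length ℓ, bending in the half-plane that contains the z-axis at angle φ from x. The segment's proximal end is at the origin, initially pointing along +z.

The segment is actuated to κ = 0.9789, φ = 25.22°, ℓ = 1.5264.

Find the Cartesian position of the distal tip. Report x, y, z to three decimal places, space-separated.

θ = κ·ℓ = 0.9789 × 1.5264 = 1.49419 rad
ρ = (1 − cos θ)/κ = (1 − 0.07653)/0.9789 = 0.94338
z = sin θ / κ = 0.99707/0.9789 = 1.01856
x = ρ cos φ = 0.94338 × cos(25.22°) = 0.85345
y = ρ sin φ = 0.94338 × sin(25.22°) = 0.40197

0.853 0.402 1.019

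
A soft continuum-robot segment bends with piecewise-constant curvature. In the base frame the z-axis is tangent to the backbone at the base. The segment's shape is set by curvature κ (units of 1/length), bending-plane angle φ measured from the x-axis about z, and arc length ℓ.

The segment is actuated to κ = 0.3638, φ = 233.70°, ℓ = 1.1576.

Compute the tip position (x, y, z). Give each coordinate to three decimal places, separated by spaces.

θ = κ·ℓ = 0.3638 × 1.1576 = 0.42113 rad
ρ = (1 − cos θ)/κ = (1 − 0.91263)/0.3638 = 0.24017
z = sin θ / κ = 0.40880/0.3638 = 1.12368
x = ρ cos φ = 0.24017 × cos(233.70°) = -0.14218
y = ρ sin φ = 0.24017 × sin(233.70°) = -0.19356

-0.142 -0.194 1.124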